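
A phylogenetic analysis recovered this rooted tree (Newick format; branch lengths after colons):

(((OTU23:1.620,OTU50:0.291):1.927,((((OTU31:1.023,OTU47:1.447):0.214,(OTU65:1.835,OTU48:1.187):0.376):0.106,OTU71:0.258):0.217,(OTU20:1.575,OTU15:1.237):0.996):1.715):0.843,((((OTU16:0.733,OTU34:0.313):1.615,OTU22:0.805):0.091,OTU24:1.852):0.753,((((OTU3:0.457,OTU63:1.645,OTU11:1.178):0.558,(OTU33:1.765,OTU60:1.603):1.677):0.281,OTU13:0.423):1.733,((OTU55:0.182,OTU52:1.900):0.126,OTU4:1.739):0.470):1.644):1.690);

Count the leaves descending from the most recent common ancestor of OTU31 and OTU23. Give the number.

The MRCA of OTU31 and OTU23 is the node subtending ((OTU23,OTU50),((((OTU31,OTU47),(OTU65,OTU48)),OTU71),(OTU20,OTU15))).
That clade contains 9 terminal taxa: OTU15, OTU20, OTU23, OTU31, OTU47, OTU48, OTU50, OTU65, OTU71.

9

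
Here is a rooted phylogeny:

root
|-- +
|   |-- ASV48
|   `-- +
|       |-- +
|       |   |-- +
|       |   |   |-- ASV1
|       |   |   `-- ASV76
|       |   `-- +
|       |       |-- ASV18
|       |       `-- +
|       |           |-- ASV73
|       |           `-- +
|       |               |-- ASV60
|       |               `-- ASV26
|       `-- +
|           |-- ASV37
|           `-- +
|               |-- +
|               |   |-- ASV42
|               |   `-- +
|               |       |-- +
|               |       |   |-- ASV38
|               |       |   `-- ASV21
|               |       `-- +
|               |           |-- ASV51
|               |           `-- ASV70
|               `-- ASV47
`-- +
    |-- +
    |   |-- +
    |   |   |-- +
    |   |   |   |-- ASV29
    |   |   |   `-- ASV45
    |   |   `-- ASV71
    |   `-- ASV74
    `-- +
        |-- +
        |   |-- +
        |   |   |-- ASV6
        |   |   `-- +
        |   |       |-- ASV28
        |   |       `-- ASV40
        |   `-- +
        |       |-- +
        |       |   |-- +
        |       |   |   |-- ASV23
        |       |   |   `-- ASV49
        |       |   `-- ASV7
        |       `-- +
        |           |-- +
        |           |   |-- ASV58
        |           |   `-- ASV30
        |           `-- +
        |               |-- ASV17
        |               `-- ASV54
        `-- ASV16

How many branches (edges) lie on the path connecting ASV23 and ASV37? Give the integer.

11

The MRCA of ASV23 and ASV37 is the root of the tree.
From ASV23 up to that node: 7 branches. From ASV37 up to the same node: 4 branches. Total: 7 + 4 = 11.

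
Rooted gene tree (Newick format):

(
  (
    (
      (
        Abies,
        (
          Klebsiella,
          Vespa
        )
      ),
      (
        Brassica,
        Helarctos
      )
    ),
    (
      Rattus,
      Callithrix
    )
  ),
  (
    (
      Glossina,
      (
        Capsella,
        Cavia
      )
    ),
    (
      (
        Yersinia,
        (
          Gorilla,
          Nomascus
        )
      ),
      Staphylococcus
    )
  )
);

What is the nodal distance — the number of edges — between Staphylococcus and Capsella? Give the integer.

5

The MRCA of Staphylococcus and Capsella is the node subtending ((Glossina,(Capsella,Cavia)),((Yersinia,(Gorilla,Nomascus)),Staphylococcus)).
From Staphylococcus up to that node: 2 branches. From Capsella up to the same node: 3 branches. Total: 2 + 3 = 5.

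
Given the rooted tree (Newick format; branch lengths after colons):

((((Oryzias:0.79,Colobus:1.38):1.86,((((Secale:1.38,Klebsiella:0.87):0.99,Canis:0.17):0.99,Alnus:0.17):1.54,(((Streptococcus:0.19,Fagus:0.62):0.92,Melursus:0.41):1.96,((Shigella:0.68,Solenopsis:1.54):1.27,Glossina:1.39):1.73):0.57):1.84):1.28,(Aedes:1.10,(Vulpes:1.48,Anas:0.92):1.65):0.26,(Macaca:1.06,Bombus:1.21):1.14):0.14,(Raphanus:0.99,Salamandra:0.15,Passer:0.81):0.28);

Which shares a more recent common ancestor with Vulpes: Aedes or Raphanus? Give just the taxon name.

Aedes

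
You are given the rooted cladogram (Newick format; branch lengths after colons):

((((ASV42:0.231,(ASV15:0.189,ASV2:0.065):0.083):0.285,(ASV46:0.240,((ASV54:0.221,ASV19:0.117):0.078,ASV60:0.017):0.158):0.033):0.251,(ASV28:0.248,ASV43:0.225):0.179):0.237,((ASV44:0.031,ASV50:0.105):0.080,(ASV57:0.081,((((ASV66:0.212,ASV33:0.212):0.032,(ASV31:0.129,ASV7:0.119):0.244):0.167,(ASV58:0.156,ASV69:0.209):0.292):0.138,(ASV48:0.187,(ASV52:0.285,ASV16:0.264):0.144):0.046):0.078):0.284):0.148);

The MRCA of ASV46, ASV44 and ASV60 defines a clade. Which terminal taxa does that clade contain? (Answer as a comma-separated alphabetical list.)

Tracing ASV46: it sits inside (ASV46,((ASV54,ASV19),ASV60)).
Tracing ASV44: it sits inside (ASV44,ASV50).
Tracing ASV60: it sits inside ((ASV54,ASV19),ASV60).
The smallest clade enclosing all 3 is the whole tree (their MRCA is the root), so the answer is all 21 tips in alphabetical order.

ASV15, ASV16, ASV19, ASV2, ASV28, ASV31, ASV33, ASV42, ASV43, ASV44, ASV46, ASV48, ASV50, ASV52, ASV54, ASV57, ASV58, ASV60, ASV66, ASV69, ASV7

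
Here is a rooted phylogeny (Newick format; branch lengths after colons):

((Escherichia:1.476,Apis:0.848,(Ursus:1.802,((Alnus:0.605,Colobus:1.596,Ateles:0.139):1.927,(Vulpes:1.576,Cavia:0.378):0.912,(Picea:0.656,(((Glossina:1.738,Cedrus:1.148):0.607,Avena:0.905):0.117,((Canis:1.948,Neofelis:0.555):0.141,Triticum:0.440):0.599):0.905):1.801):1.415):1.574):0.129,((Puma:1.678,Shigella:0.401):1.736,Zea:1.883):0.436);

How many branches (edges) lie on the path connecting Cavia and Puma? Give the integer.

The MRCA of Cavia and Puma is the root of the tree.
From Cavia up to that node: 5 branches. From Puma up to the same node: 3 branches. Total: 5 + 3 = 8.

8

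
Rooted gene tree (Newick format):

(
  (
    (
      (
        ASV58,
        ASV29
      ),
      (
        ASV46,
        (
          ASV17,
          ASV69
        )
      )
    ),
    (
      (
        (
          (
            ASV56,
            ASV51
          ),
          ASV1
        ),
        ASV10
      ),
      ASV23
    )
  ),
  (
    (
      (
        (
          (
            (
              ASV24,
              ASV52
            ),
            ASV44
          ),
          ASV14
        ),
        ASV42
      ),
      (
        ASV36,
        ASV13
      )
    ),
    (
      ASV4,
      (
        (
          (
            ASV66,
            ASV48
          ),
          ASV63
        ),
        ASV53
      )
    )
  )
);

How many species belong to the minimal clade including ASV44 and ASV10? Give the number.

The MRCA of ASV44 and ASV10 is the root, so the clade is the entire tree.
That clade contains 22 terminal taxa: ASV1, ASV10, ASV13, ASV14, ASV17, ASV23, ASV24, ASV29, ASV36, ASV4, ASV42, ASV44, ASV46, ASV48, ASV51, ASV52, ASV53, ASV56, ASV58, ASV63, ASV66, ASV69.

22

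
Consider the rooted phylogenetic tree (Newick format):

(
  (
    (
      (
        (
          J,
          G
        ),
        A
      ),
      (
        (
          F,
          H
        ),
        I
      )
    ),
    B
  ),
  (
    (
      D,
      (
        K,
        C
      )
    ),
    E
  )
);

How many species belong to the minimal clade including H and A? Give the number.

The MRCA of H and A is the node subtending (((J,G),A),((F,H),I)).
That clade contains 6 terminal taxa: A, F, G, H, I, J.

6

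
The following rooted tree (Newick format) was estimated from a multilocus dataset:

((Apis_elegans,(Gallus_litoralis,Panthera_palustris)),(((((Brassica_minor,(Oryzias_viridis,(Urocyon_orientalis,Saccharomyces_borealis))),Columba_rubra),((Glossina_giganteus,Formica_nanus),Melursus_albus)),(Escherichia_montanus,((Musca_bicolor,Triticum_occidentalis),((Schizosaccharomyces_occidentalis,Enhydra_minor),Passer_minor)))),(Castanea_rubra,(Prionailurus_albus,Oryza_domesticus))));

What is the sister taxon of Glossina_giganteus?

Formica_nanus

Glossina_giganteus attaches to the tree at the node subtending (Glossina_giganteus,Formica_nanus).
The other lineage descending from that same node — the sister group — is the single tip Formica_nanus.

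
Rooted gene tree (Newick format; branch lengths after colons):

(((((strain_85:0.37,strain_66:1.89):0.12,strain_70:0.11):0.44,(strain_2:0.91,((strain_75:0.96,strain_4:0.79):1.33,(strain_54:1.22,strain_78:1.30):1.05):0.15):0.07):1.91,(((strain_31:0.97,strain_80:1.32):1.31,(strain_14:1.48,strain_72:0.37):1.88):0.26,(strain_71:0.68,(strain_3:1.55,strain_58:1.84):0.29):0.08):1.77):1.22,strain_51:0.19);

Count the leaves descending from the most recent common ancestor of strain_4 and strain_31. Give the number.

15

The MRCA of strain_4 and strain_31 is the node subtending ((((strain_85,strain_66),strain_70),(strain_2,((strain_75,strain_4),(strain_54,strain_78)))),(((strain_31,strain_80),(strain_14,strain_72)),(strain_71,(strain_3,strain_58)))).
That clade contains 15 terminal taxa: strain_14, strain_2, strain_3, strain_31, strain_4, strain_54, strain_58, strain_66, strain_70, strain_71, strain_72, strain_75, strain_78, strain_80, strain_85.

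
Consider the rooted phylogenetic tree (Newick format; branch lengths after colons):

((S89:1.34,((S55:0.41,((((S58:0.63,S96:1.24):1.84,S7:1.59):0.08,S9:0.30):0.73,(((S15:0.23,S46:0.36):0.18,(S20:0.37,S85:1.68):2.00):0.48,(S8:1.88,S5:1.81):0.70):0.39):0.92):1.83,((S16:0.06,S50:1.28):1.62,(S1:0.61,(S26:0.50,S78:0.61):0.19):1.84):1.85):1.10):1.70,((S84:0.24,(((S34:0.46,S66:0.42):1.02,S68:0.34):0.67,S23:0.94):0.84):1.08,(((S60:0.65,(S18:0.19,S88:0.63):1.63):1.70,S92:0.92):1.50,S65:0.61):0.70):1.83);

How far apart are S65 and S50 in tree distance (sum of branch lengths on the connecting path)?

The path runs S65 → … → MRCA → … → S50; the MRCA is the root of the tree.
Branch lengths along that path: 0.61 + 0.70 + 1.83 + 1.70 + 1.10 + 1.85 + 1.62 + 1.28 = 10.69.

10.69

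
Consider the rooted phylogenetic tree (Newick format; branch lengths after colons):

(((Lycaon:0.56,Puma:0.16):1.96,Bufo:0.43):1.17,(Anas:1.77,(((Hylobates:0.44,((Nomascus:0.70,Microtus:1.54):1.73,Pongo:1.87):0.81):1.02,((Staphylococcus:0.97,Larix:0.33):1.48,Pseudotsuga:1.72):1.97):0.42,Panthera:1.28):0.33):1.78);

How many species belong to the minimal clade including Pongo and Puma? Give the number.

12

The MRCA of Pongo and Puma is the root, so the clade is the entire tree.
That clade contains 12 terminal taxa: Anas, Bufo, Hylobates, Larix, Lycaon, Microtus, Nomascus, Panthera, Pongo, Pseudotsuga, Puma, Staphylococcus.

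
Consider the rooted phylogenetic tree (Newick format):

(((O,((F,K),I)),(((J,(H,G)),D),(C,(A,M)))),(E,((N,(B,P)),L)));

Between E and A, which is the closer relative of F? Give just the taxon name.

The MRCA of F and A subtends ((O,((F,K),I)),(((J,(H,G)),D),(C,(A,M)))) (11 taxa).
The MRCA of F and E is the root, subtending the entire tree (16 taxa).
The first is nested inside the second, so F shares a more recent common ancestor with A.

A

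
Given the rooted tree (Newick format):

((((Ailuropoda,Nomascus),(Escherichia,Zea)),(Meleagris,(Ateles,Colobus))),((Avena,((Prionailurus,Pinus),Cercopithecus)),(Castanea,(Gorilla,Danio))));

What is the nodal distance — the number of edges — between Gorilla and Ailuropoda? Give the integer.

8

The MRCA of Gorilla and Ailuropoda is the root of the tree.
From Gorilla up to that node: 4 branches. From Ailuropoda up to the same node: 4 branches. Total: 4 + 4 = 8.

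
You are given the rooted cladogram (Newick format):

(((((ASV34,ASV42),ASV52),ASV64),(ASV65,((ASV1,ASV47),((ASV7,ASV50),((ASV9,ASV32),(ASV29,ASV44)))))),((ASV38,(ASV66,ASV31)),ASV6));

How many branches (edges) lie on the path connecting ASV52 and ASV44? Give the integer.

9

The MRCA of ASV52 and ASV44 is the node subtending ((((ASV34,ASV42),ASV52),ASV64),(ASV65,((ASV1,ASV47),((ASV7,ASV50),((ASV9,ASV32),(ASV29,ASV44)))))).
From ASV52 up to that node: 3 branches. From ASV44 up to the same node: 6 branches. Total: 3 + 6 = 9.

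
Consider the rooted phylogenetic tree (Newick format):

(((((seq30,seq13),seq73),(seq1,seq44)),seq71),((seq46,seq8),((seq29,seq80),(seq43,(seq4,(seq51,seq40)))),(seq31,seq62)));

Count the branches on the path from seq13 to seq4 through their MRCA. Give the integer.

The MRCA of seq13 and seq4 is the root of the tree.
From seq13 up to that node: 5 branches. From seq4 up to the same node: 5 branches. Total: 5 + 5 = 10.

10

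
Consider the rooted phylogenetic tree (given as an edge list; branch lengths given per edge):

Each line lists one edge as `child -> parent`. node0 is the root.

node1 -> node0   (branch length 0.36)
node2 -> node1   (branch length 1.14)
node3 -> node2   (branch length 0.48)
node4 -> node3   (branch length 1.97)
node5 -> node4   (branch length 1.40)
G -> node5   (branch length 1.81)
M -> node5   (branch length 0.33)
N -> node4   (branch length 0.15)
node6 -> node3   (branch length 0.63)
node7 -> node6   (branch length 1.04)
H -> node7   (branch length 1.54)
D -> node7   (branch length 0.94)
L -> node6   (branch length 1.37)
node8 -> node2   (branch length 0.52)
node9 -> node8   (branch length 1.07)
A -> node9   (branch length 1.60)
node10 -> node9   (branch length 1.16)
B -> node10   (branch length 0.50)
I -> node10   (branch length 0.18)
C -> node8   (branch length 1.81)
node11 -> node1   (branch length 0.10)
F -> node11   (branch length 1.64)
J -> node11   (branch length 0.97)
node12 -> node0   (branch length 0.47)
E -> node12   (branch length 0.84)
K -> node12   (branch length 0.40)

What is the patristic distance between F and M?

The path runs F → … → MRCA → … → M; the MRCA is the node subtending (((((G,M),N),((H,D),L)),((A,(B,I)),C)),(F,J)).
Branch lengths along that path: 1.64 + 0.10 + 1.14 + 0.48 + 1.97 + 1.40 + 0.33 = 7.06.

7.06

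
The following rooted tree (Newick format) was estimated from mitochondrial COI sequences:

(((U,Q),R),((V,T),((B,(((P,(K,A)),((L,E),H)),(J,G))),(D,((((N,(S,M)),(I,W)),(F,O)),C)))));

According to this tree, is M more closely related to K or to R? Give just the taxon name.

The MRCA of M and K subtends ((B,(((P,(K,A)),((L,E),H)),(J,G))),(D,((((N,(S,M)),(I,W)),(F,O)),C))) (18 taxa).
The MRCA of M and R is the root, subtending the entire tree (23 taxa).
The first is nested inside the second, so M shares a more recent common ancestor with K.

K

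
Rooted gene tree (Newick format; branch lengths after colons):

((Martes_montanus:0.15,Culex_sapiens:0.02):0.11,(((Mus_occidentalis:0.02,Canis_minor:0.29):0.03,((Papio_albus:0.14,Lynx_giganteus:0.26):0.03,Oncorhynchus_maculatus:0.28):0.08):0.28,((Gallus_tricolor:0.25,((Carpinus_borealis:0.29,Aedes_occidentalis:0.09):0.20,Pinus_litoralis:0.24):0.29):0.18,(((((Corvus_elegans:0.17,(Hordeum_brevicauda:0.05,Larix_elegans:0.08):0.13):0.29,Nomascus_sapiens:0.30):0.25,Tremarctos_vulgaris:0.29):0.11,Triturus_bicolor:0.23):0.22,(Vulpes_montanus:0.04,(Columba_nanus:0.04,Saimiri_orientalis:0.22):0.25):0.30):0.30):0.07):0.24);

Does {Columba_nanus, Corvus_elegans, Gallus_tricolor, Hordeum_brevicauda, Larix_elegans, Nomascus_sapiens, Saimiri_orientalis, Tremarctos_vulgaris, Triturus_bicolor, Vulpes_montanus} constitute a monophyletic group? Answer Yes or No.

No

The MRCA of the listed taxa subtends ((Gallus_tricolor,((Carpinus_borealis,Aedes_occidentalis),Pinus_litoralis)),(((((Corvus_elegans,(Hordeum_brevicauda,Larix_elegans)),Nomascus_sapiens),Tremarctos_vulgaris),Triturus_bicolor),(Vulpes_montanus,(Columba_nanus,Saimiri_orientalis)))).
That clade also contains Aedes_occidentalis, Carpinus_borealis, Pinus_litoralis, which are not in the proposed group, so the group is not monophyletic.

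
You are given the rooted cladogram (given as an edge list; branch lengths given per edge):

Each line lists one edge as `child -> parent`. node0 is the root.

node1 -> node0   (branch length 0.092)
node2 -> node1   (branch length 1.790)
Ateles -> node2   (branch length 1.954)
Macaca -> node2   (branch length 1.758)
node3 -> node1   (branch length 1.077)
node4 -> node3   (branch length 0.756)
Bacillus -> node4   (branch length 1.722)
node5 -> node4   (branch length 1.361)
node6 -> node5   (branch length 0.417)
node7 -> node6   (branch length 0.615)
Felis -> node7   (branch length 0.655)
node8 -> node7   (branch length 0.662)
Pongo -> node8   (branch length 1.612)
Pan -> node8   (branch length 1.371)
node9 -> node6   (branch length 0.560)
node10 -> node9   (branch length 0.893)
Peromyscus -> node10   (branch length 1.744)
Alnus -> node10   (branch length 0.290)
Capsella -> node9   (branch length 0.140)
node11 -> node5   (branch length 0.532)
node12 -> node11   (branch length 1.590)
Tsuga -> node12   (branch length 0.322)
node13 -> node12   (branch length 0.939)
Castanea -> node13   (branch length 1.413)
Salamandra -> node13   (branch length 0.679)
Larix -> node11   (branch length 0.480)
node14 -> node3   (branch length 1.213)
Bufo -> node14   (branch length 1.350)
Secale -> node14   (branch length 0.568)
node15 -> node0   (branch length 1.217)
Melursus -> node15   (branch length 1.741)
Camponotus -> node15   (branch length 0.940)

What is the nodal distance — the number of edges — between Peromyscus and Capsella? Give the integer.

3

The MRCA of Peromyscus and Capsella is the node subtending ((Peromyscus,Alnus),Capsella).
From Peromyscus up to that node: 2 branches. From Capsella up to the same node: 1 branch. Total: 2 + 1 = 3.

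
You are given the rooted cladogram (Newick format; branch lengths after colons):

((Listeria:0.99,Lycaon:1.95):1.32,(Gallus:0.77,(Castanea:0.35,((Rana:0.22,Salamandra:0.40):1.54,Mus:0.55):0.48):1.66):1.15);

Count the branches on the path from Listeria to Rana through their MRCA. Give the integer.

7

The MRCA of Listeria and Rana is the root of the tree.
From Listeria up to that node: 2 branches. From Rana up to the same node: 5 branches. Total: 2 + 5 = 7.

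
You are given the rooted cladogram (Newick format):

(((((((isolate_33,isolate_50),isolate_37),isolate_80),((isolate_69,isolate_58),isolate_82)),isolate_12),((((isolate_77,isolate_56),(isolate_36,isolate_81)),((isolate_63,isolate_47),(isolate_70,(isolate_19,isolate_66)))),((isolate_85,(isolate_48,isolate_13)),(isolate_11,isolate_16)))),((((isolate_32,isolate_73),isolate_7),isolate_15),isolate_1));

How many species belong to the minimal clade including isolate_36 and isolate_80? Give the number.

The MRCA of isolate_36 and isolate_80 is the node subtending ((((((isolate_33,isolate_50),isolate_37),isolate_80),((isolate_69,isolate_58),isolate_82)),isolate_12),((((isolate_77,isolate_56),(isolate_36,isolate_81)),((isolate_63,isolate_47),(isolate_70,(isolate_19,isolate_66)))),((isolate_85,(isolate_48,isolate_13)),(isolate_11,isolate_16)))).
That clade contains 22 terminal taxa: isolate_11, isolate_12, isolate_13, isolate_16, isolate_19, isolate_33, isolate_36, isolate_37, isolate_47, isolate_48, isolate_50, isolate_56, isolate_58, isolate_63, isolate_66, isolate_69, isolate_70, isolate_77, isolate_80, isolate_81, isolate_82, isolate_85.

22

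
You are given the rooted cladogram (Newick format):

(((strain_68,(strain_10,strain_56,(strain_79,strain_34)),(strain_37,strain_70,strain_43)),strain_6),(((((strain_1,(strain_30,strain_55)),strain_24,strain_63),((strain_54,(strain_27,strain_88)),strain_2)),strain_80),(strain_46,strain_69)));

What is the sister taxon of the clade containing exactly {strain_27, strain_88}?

The clade containing exactly {strain_27, strain_88} attaches to the tree at the node subtending (strain_54,(strain_27,strain_88)).
The other lineage descending from that same node — the sister group — is the single tip strain_54.

strain_54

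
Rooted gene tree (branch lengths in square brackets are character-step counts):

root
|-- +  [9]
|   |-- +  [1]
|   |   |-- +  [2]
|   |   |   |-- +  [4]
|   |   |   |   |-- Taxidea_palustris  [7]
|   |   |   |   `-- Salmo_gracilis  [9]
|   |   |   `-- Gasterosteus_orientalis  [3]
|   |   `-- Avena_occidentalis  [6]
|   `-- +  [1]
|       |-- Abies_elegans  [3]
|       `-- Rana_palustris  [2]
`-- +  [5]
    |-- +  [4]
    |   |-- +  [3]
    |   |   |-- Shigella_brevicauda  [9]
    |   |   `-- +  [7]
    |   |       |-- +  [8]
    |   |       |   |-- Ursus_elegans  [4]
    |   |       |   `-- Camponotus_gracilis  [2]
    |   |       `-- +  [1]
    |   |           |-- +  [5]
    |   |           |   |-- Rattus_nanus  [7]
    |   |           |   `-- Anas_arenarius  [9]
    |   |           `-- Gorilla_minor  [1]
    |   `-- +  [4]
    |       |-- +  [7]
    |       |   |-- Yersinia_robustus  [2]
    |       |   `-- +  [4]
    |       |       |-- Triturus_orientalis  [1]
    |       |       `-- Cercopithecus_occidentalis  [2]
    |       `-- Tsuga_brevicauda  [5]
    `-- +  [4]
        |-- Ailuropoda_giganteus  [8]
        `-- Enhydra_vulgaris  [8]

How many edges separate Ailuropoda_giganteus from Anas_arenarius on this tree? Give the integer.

The MRCA of Ailuropoda_giganteus and Anas_arenarius is the node subtending (((Shigella_brevicauda,((Ursus_elegans,Camponotus_gracilis),((Rattus_nanus,Anas_arenarius),Gorilla_minor))),((Yersinia_robustus,(Triturus_orientalis,Cercopithecus_occidentalis)),Tsuga_brevicauda)),(Ailuropoda_giganteus,Enhydra_vulgaris)).
From Ailuropoda_giganteus up to that node: 2 branches. From Anas_arenarius up to the same node: 6 branches. Total: 2 + 6 = 8.

8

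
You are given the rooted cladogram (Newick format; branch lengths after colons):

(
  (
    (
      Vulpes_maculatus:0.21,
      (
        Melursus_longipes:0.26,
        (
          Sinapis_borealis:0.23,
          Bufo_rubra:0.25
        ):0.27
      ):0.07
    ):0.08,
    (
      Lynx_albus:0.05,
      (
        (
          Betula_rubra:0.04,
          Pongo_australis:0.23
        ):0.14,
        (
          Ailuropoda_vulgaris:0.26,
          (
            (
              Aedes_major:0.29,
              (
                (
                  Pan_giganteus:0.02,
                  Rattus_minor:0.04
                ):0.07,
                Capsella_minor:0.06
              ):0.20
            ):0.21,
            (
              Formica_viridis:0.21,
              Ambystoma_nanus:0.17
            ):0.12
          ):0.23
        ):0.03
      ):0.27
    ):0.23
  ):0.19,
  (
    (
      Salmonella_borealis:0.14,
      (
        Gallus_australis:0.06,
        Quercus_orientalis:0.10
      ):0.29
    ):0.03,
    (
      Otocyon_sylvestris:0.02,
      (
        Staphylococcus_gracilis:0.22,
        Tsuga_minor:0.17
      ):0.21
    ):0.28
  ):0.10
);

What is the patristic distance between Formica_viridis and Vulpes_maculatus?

1.38

The path runs Formica_viridis → … → MRCA → … → Vulpes_maculatus; the MRCA is the node subtending ((Vulpes_maculatus,(Melursus_longipes,(Sinapis_borealis,Bufo_rubra))),(Lynx_albus,((Betula_rubra,Pongo_australis),(Ailuropoda_vulgaris,((Aedes_major,((Pan_giganteus,Rattus_minor),Capsella_minor)),(Formica_viridis,Ambystoma_nanus)))))).
Branch lengths along that path: 0.21 + 0.12 + 0.23 + 0.03 + 0.27 + 0.23 + 0.08 + 0.21 = 1.38.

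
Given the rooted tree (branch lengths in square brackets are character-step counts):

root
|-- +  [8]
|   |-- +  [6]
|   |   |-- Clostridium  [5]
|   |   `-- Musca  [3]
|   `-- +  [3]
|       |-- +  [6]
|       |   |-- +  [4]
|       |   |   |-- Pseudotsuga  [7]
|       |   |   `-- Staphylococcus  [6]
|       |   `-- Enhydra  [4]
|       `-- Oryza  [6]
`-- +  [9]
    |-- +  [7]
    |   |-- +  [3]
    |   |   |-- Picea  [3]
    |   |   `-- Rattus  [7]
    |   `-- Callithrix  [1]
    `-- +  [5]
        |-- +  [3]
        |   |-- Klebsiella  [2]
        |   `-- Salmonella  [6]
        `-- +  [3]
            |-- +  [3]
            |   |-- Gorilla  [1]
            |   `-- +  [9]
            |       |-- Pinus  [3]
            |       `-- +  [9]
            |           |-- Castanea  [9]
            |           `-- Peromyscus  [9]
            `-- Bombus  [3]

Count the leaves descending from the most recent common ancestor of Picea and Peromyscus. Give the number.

The MRCA of Picea and Peromyscus is the node subtending (((Picea,Rattus),Callithrix),((Klebsiella,Salmonella),((Gorilla,(Pinus,(Castanea,Peromyscus))),Bombus))).
That clade contains 10 terminal taxa: Bombus, Callithrix, Castanea, Gorilla, Klebsiella, Peromyscus, Picea, Pinus, Rattus, Salmonella.

10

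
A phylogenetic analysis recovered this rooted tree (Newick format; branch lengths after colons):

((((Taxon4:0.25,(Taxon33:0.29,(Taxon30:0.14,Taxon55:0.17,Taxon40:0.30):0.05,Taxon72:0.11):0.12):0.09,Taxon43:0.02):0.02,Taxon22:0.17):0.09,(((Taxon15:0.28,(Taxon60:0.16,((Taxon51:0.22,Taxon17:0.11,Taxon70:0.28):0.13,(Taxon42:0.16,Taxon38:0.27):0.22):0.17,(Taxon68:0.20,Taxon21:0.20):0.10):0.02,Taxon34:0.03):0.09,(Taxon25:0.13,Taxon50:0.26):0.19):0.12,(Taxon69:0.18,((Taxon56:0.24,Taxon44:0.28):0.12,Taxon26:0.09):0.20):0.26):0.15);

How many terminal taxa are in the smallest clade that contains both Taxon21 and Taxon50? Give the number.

12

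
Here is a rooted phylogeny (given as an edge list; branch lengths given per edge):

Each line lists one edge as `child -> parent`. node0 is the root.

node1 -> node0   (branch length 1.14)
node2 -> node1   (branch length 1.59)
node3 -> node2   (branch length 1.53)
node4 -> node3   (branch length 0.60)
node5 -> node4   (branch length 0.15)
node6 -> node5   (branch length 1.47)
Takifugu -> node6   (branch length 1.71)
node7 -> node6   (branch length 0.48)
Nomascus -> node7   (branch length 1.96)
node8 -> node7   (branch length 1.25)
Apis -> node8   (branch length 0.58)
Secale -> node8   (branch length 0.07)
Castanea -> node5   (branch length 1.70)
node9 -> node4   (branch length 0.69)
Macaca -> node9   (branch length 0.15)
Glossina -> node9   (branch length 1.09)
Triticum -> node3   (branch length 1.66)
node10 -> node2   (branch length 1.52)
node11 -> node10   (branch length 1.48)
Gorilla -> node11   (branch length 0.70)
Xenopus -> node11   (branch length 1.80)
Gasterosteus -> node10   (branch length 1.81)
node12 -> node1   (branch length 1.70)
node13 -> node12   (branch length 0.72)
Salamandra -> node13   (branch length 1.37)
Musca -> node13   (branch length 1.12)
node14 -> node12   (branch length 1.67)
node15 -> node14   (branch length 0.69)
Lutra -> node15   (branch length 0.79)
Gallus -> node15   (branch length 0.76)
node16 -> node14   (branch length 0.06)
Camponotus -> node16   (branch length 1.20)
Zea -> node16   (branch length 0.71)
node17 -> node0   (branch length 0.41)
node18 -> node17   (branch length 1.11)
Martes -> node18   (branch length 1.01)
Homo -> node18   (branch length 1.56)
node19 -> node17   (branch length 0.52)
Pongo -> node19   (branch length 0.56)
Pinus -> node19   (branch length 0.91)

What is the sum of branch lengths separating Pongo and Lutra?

7.48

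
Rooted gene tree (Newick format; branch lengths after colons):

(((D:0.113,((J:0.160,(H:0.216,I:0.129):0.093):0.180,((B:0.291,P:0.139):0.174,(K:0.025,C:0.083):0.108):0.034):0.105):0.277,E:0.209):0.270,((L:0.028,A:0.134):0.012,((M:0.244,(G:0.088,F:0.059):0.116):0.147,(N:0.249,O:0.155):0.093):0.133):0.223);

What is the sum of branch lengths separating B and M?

1.898

The path runs B → … → MRCA → … → M; the MRCA is the root of the tree.
Branch lengths along that path: 0.291 + 0.174 + 0.034 + 0.105 + 0.277 + 0.270 + 0.223 + 0.133 + 0.147 + 0.244 = 1.898.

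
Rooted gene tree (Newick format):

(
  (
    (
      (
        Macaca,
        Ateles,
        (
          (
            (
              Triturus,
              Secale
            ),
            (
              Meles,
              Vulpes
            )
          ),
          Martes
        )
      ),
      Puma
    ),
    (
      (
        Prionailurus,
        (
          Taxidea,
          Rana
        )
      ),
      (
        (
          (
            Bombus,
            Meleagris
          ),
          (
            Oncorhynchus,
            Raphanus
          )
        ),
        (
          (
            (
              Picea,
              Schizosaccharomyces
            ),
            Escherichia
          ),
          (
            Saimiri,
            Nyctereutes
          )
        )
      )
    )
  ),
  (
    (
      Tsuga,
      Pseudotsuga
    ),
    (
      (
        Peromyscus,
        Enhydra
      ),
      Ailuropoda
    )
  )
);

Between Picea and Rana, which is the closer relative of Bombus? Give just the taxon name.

Picea

The MRCA of Bombus and Picea subtends (((Bombus,Meleagris),(Oncorhynchus,Raphanus)),(((Picea,Schizosaccharomyces),Escherichia),(Saimiri,Nyctereutes))) (9 taxa).
The MRCA of Bombus and Rana subtends ((Prionailurus,(Taxidea,Rana)),(((Bombus,Meleagris),(Oncorhynchus,Raphanus)),(((Picea,Schizosaccharomyces),Escherichia),(Saimiri,Nyctereutes)))) (12 taxa).
The first is nested inside the second, so Bombus shares a more recent common ancestor with Picea.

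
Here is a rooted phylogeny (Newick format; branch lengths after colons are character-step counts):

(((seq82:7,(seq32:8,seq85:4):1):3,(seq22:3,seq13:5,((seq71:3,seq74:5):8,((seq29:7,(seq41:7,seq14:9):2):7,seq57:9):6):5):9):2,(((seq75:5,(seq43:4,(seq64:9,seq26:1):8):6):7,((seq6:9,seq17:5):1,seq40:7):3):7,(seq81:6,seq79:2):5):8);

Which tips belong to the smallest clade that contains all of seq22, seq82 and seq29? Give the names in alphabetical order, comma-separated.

seq13, seq14, seq22, seq29, seq32, seq41, seq57, seq71, seq74, seq82, seq85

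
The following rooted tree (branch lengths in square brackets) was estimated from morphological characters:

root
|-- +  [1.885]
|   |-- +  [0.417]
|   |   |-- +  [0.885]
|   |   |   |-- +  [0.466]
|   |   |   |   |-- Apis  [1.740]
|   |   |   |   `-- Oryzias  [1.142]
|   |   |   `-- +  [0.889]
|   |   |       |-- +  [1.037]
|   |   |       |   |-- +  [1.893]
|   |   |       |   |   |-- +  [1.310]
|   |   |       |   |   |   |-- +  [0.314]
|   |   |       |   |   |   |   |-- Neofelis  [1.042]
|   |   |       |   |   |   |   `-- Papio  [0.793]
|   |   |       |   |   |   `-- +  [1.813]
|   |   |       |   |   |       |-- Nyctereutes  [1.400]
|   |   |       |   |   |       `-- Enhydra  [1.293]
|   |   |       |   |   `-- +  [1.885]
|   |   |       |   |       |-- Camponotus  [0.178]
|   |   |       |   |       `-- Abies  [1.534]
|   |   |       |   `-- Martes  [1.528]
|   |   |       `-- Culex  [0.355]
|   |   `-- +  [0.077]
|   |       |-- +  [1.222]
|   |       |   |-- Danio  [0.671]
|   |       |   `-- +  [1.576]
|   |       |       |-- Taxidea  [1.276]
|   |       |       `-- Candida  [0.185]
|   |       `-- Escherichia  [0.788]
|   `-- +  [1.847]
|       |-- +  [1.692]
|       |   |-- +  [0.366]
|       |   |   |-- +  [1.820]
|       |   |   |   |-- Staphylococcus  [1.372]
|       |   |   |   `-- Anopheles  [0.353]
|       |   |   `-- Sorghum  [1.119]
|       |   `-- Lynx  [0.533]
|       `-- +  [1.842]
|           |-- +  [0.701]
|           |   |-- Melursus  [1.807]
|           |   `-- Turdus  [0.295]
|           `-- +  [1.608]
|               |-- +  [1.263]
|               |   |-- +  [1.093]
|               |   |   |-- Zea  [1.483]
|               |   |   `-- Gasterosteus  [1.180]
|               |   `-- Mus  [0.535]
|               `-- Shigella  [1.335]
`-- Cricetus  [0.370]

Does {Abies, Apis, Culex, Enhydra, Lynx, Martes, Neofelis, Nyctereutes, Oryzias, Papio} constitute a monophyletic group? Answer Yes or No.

No

The MRCA of the listed taxa subtends ((((Apis,Oryzias),(((((Neofelis,Papio),(Nyctereutes,Enhydra)),(Camponotus,Abies)),Martes),Culex)),((Danio,(Taxidea,Candida)),Escherichia)),((((Staphylococcus,Anopheles),Sorghum),Lynx),((Melursus,Turdus),(((Zea,Gasterosteus),Mus),Shigella)))).
That clade also contains Anopheles, Camponotus, Candida, Danio, Escherichia, Gasterosteus, Melursus, Mus, Shigella, Sorghum, Staphylococcus, Taxidea, Turdus, Zea, which are not in the proposed group, so the group is not monophyletic.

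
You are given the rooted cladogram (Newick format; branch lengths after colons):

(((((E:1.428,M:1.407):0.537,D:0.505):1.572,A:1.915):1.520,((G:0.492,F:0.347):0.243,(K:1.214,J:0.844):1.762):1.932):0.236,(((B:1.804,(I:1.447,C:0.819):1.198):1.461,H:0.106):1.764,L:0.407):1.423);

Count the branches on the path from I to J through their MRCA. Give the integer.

The MRCA of I and J is the root of the tree.
From I up to that node: 5 branches. From J up to the same node: 4 branches. Total: 5 + 4 = 9.

9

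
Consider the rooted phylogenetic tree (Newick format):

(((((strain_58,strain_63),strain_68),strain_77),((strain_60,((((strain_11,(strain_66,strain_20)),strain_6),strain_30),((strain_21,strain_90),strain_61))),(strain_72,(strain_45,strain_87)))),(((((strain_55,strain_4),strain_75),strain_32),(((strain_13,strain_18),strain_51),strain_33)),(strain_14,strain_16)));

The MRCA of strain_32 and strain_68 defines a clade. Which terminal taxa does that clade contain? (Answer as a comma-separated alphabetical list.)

Tracing strain_32: it sits inside (((strain_55,strain_4),strain_75),strain_32).
Tracing strain_68: it sits inside ((strain_58,strain_63),strain_68).
The smallest clade enclosing both is the whole tree (their MRCA is the root), so the answer is all 26 tips in alphabetical order.

strain_11, strain_13, strain_14, strain_16, strain_18, strain_20, strain_21, strain_30, strain_32, strain_33, strain_4, strain_45, strain_51, strain_55, strain_58, strain_6, strain_60, strain_61, strain_63, strain_66, strain_68, strain_72, strain_75, strain_77, strain_87, strain_90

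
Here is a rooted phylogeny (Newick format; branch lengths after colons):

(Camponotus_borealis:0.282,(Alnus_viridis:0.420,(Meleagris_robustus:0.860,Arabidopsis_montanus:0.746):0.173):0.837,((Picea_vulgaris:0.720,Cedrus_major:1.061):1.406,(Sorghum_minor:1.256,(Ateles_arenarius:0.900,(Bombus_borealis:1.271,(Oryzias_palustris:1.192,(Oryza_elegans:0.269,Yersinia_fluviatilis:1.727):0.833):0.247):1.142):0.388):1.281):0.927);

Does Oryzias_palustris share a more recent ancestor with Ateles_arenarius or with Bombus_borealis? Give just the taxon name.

Bombus_borealis

The MRCA of Oryzias_palustris and Bombus_borealis subtends (Bombus_borealis,(Oryzias_palustris,(Oryza_elegans,Yersinia_fluviatilis))) (4 taxa).
The MRCA of Oryzias_palustris and Ateles_arenarius subtends (Ateles_arenarius,(Bombus_borealis,(Oryzias_palustris,(Oryza_elegans,Yersinia_fluviatilis)))) (5 taxa).
The first is nested inside the second, so Oryzias_palustris shares a more recent common ancestor with Bombus_borealis.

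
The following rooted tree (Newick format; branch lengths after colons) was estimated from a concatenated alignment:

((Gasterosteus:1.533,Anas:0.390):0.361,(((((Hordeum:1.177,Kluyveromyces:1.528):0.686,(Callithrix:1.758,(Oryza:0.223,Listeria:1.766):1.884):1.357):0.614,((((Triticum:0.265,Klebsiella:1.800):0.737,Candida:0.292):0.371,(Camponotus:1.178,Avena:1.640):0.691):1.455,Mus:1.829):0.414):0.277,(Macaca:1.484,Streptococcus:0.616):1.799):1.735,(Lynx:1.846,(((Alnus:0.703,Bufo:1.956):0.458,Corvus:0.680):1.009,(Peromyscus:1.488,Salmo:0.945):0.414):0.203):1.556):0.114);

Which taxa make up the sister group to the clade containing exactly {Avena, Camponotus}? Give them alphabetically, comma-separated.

The clade containing exactly {Avena, Camponotus} attaches to the tree at the node subtending (((Triticum,Klebsiella),Candida),(Camponotus,Avena)).
The other lineage descending from that same node — the sister group — is ((Triticum,Klebsiella),Candida); its 3 tips in alphabetical order are the answer.

Candida, Klebsiella, Triticum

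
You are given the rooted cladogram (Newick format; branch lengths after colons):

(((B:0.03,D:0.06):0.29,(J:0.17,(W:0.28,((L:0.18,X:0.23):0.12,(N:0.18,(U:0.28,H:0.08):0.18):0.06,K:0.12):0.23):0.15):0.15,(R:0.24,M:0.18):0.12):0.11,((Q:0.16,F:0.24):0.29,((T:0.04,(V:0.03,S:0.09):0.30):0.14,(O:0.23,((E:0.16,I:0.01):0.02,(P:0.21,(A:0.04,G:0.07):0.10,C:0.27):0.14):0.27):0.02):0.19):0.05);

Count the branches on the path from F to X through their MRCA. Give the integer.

The MRCA of F and X is the root of the tree.
From F up to that node: 3 branches. From X up to the same node: 6 branches. Total: 3 + 6 = 9.

9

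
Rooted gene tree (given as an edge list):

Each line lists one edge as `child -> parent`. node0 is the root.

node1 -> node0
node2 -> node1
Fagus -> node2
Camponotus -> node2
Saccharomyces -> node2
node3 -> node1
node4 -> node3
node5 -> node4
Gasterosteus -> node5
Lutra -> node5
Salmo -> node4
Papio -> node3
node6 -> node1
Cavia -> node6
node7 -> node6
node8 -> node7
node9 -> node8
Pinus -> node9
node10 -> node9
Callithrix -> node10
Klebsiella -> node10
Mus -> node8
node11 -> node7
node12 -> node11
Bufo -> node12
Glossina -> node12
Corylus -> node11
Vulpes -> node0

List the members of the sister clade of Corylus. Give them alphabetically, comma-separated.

Corylus attaches to the tree at the node subtending ((Bufo,Glossina),Corylus).
The other lineage descending from that same node — the sister group — is (Bufo,Glossina); its 2 tips in alphabetical order are the answer.

Bufo, Glossina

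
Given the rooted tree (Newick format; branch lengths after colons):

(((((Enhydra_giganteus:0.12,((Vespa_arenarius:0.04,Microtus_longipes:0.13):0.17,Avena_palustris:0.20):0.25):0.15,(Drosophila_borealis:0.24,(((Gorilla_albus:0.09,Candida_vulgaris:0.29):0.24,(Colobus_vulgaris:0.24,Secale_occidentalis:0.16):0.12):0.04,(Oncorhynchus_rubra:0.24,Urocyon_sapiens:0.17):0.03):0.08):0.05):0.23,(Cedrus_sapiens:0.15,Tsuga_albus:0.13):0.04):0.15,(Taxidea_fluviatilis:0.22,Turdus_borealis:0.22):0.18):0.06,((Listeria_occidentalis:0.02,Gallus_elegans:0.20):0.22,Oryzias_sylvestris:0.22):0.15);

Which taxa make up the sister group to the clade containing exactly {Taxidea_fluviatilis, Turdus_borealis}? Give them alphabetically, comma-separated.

The clade containing exactly {Taxidea_fluviatilis, Turdus_borealis} attaches to the tree at the node subtending ((((Enhydra_giganteus,((Vespa_arenarius,Microtus_longipes),Avena_palustris)),(Drosophila_borealis,(((Gorilla_albus,Candida_vulgaris),(Colobus_vulgaris,Secale_occidentalis)),(Oncorhynchus_rubra,Urocyon_sapiens)))),(Cedrus_sapiens,Tsuga_albus)),(Taxidea_fluviatilis,Turdus_borealis)).
The other lineage descending from that same node — the sister group — is (((Enhydra_giganteus,((Vespa_arenarius,Microtus_longipes),Avena_palustris)),(Drosophila_borealis,(((Gorilla_albus,Candida_vulgaris),(Colobus_vulgaris,Secale_occidentalis)),(Oncorhynchus_rubra,Urocyon_sapiens)))),(Cedrus_sapiens,Tsuga_albus)); its 13 tips in alphabetical order are the answer.

Avena_palustris, Candida_vulgaris, Cedrus_sapiens, Colobus_vulgaris, Drosophila_borealis, Enhydra_giganteus, Gorilla_albus, Microtus_longipes, Oncorhynchus_rubra, Secale_occidentalis, Tsuga_albus, Urocyon_sapiens, Vespa_arenarius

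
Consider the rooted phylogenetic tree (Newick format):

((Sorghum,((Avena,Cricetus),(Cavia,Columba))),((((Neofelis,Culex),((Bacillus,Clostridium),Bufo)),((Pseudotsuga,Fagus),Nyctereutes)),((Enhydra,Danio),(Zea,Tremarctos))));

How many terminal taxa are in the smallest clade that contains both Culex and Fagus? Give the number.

The MRCA of Culex and Fagus is the node subtending (((Neofelis,Culex),((Bacillus,Clostridium),Bufo)),((Pseudotsuga,Fagus),Nyctereutes)).
That clade contains 8 terminal taxa: Bacillus, Bufo, Clostridium, Culex, Fagus, Neofelis, Nyctereutes, Pseudotsuga.

8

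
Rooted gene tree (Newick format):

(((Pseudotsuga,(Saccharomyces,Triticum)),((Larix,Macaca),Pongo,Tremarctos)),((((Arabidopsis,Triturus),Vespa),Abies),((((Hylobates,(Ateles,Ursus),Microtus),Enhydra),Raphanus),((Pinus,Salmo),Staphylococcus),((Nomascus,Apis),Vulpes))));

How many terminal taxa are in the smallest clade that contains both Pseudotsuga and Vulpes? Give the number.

23

The MRCA of Pseudotsuga and Vulpes is the root, so the clade is the entire tree.
That clade contains 23 terminal taxa: Abies, Apis, Arabidopsis, Ateles, Enhydra, Hylobates, Larix, Macaca, Microtus, Nomascus, Pinus, Pongo, Pseudotsuga, Raphanus, Saccharomyces, Salmo, Staphylococcus, Tremarctos, Triticum, Triturus, Ursus, Vespa, Vulpes.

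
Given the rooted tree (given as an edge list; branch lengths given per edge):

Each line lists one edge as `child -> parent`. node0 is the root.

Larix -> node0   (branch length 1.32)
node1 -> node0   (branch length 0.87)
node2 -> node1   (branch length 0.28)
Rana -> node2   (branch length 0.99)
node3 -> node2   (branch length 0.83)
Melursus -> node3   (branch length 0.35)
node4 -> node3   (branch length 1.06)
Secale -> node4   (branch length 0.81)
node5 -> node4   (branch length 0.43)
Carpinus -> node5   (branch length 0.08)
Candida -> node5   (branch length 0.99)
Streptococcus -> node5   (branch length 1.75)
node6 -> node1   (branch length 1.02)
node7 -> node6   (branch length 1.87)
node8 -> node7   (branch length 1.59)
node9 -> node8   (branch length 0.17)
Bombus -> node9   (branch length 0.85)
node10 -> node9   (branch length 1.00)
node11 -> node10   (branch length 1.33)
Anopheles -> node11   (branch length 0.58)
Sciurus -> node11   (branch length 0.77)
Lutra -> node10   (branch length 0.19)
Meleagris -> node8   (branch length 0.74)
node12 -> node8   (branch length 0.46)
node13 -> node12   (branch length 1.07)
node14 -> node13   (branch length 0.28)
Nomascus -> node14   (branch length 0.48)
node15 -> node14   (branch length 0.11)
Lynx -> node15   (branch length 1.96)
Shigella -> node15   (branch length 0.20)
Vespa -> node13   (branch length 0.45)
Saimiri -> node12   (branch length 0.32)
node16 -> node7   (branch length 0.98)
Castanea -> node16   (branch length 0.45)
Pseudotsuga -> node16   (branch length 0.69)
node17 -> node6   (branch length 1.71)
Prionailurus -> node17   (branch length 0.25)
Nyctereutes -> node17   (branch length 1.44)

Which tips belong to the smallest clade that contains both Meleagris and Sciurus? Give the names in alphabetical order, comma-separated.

Anopheles, Bombus, Lutra, Lynx, Meleagris, Nomascus, Saimiri, Sciurus, Shigella, Vespa

Tracing Meleagris: it sits inside ((Bombus,((Anopheles,Sciurus),Lutra)),Meleagris,(((Nomascus,(Lynx,Shigella)),Vespa),Saimiri)).
Tracing Sciurus: it sits inside (Anopheles,Sciurus).
The smallest clade enclosing both is ((Bombus,((Anopheles,Sciurus),Lutra)),Meleagris,(((Nomascus,(Lynx,Shigella)),Vespa),Saimiri)); the answer is its 10 terminal taxa in alphabetical order.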